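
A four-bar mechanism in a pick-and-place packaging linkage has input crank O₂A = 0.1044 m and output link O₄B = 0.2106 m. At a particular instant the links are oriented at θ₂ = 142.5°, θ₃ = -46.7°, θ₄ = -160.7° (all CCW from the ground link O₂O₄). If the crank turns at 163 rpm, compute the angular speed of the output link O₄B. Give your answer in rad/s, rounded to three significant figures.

1.48

ω₂ = 17.07 rad/s (from 163 rpm).
Differentiating the loop-closure r₂e^{iθ₂}+r₃e^{iθ₃}=r₁+r₄e^{iθ₄} gives r₂ω₂e^{iθ₂}+r₃ω₃e^{iθ₃}=r₄ω₄e^{iθ₄}.
Eliminating the other unknown: ω₄ = r₂ω₂ sin(θ₂−θ₃) / [r₄ sin(θ₄−θ₃)].
Numerator sine = -0.15988; denominator sine = -0.91355.
Result = 0.1044·17.07·(-0.15988) / (0.2106·(-0.91355)) = +1.4809 rad/s; magnitude 1.4809 rad/s.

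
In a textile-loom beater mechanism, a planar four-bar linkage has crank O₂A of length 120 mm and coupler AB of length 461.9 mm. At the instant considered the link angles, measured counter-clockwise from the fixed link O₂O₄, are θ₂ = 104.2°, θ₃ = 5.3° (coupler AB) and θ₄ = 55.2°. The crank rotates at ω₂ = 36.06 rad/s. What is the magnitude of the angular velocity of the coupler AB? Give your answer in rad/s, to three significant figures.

9.24

ω₂ = 36.06 rad/s
Differentiating the loop-closure r₂e^{iθ₂}+r₃e^{iθ₃}=r₁+r₄e^{iθ₄} gives r₂ω₂e^{iθ₂}+r₃ω₃e^{iθ₃}=r₄ω₄e^{iθ₄}.
Eliminating the other unknown: ω₃ = r₂ω₂ sin(θ₄−θ₂) / [r₃ sin(θ₃−θ₄)].
Numerator sine = -0.75471; denominator sine = -0.76492.
Result = 0.12·36.06·(-0.75471) / (0.4619·(-0.76492)) = +9.2432 rad/s; magnitude 9.2432 rad/s.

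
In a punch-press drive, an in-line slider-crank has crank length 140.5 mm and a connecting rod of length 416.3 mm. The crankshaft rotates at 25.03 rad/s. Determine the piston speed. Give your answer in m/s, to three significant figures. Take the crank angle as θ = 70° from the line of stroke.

ω = 25.03 rad/s
For an in-line slider-crank, x = r cosθ + √(L² − r² sin²θ), so v = −rω sinθ·[1 + r cosθ/√(L² − r² sin²θ)].
With r = 0.1405 m, L = 0.4163 m, θ = 70°: √(L² − r² sin²θ) = 0.39481 m.
v = −0.1405·25.03·0.93969·[1 + 0.1405·0.34202/0.39481] = -3.7069 m/s.
|v| = 3.7069 m/s.

3.71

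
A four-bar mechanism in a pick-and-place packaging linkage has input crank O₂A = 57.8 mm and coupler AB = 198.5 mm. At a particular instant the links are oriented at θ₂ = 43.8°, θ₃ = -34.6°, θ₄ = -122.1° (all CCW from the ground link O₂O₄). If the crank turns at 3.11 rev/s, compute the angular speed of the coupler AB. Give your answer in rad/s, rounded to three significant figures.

1.39

ω₂ = 19.54 rad/s (from 3.11 rev/s).
Differentiating the loop-closure r₂e^{iθ₂}+r₃e^{iθ₃}=r₁+r₄e^{iθ₄} gives r₂ω₂e^{iθ₂}+r₃ω₃e^{iθ₃}=r₄ω₄e^{iθ₄}.
Eliminating the other unknown: ω₃ = r₂ω₂ sin(θ₄−θ₂) / [r₃ sin(θ₃−θ₄)].
Numerator sine = -0.24362; denominator sine = +0.99905.
Result = 0.0578·19.54·(-0.24362) / (0.1985·(+0.99905)) = -1.3875 rad/s; magnitude 1.3875 rad/s.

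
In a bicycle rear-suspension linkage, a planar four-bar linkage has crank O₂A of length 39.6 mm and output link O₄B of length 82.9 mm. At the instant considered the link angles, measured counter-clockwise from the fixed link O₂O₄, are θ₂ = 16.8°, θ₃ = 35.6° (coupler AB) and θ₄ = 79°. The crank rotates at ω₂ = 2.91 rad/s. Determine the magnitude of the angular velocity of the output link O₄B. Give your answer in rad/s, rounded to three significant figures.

ω₂ = 2.91 rad/s
Differentiating the loop-closure r₂e^{iθ₂}+r₃e^{iθ₃}=r₁+r₄e^{iθ₄} gives r₂ω₂e^{iθ₂}+r₃ω₃e^{iθ₃}=r₄ω₄e^{iθ₄}.
Eliminating the other unknown: ω₄ = r₂ω₂ sin(θ₂−θ₃) / [r₄ sin(θ₄−θ₃)].
Numerator sine = -0.32227; denominator sine = +0.68709.
Result = 0.0396·2.91·(-0.32227) / (0.0829·(+0.68709)) = -0.65198 rad/s; magnitude 0.65198 rad/s.

0.652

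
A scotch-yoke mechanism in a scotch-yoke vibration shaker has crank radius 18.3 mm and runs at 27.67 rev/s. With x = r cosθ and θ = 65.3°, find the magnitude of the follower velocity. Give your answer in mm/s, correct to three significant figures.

ω = 173.9 rad/s (from 27.67 rev/s).
x = r cosθ ⇒ ẋ = −rω sinθ.
|v| = rω|sinθ| = 0.0183·173.9·|sin 65.3°| = 2.8905 m/s = 2890.5 mm/s.

2890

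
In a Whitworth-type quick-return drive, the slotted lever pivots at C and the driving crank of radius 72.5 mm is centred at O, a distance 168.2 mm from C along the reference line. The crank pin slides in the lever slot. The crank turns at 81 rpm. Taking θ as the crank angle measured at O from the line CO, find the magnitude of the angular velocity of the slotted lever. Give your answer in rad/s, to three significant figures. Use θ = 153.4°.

ω = 8.482 rad/s (from 81 rpm).
Crank pin A relative to C: A = (d + r cosθ, r sinθ); lever angle φ = atan2(r sinθ, d + r cosθ).
Differentiating tanφ: φ̇ = rω(d cosθ + r)/(d² + r² + 2dr cosθ).
d² + r² + 2dr cosθ = |CA|² = 0.01174 m²;  d cosθ + r = -0.077897 m.
|ω_lever| = |0.0725·8.482·-0.077897| / 0.01174 = 4.0804 rad/s.

4.08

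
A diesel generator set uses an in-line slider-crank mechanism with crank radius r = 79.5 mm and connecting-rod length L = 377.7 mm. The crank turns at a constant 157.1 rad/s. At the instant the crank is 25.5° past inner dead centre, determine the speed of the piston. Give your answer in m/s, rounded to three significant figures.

ω = 157.1 rad/s
For an in-line slider-crank, x = r cosθ + √(L² − r² sin²θ), so v = −rω sinθ·[1 + r cosθ/√(L² − r² sin²θ)].
With r = 0.0795 m, L = 0.3777 m, θ = 25.5°: √(L² − r² sin²θ) = 0.37615 m.
v = −0.0795·157.1·0.43051·[1 + 0.0795·0.90259/0.37615] = -6.4026 m/s.
|v| = 6.4026 m/s.

6.40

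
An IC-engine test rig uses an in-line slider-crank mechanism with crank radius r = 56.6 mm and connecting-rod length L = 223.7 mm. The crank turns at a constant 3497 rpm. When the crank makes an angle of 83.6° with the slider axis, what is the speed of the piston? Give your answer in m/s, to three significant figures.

ω = 2π·3497/60 = 366.2 rad/s
For an in-line slider-crank, x = r cosθ + √(L² − r² sin²θ), so v = −rω sinθ·[1 + r cosθ/√(L² − r² sin²θ)].
With r = 0.0566 m, L = 0.2237 m, θ = 83.6°: √(L² − r² sin²θ) = 0.21651 m.
v = −0.0566·366.2·0.99377·[1 + 0.0566·0.11147/0.21651] = -21.198 m/s.
|v| = 21.198 m/s.

21.2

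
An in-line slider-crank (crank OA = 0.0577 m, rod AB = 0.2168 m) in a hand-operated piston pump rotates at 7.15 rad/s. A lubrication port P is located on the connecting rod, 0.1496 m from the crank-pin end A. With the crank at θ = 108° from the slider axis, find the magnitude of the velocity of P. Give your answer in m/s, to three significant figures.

0.371

ω = 7.15 rad/s.  Crank-pin speed |V_A| = rω = 0.41256 m/s, perpendicular to OA.
Rod angle: sinφ = −(r/L) sinθ ⇒ φ = -14.662°; ω_rod = −rω cosθ/√(L²−r²sin²θ) = +0.60783 rad/s.
V_P = V_A + ω_rod × AP, with AP = 0.1496 m along the rod.
Components: V_Px = −rω sinθ − a·ω_rod·sinφ = -0.36935 m/s;  V_Py = rω cosθ + a·ω_rod·cosφ = -0.039516 m/s.
|V_P| = √(V_Px² + V_Py²) = 0.37145 m/s.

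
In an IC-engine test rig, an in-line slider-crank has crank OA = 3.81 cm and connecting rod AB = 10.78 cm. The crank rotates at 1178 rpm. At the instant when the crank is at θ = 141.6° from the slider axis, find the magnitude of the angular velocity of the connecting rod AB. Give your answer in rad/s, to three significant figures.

35.0

ω = 123.4 rad/s (converted from 1178 rpm).
The rod makes angle φ with the slider axis where L sinφ = r sinθ; differentiating, L cosφ·φ̇ = r ω cosθ.
L cosφ = √(L² − r² sin²θ) = 0.10517 m.
|ω_rod| = r ω |cosθ| / √(L² − r² sin²θ) = 0.0381·123.4·0.78369/0.10517 = 35.023 rad/s.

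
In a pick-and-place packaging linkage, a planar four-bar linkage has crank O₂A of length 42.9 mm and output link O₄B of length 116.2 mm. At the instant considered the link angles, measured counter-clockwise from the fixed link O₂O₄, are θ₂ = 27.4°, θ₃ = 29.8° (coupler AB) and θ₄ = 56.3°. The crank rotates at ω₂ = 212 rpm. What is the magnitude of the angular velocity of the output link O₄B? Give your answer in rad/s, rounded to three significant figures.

0.769

ω₂ = 22.2 rad/s (from 212 rpm).
Differentiating the loop-closure r₂e^{iθ₂}+r₃e^{iθ₃}=r₁+r₄e^{iθ₄} gives r₂ω₂e^{iθ₂}+r₃ω₃e^{iθ₃}=r₄ω₄e^{iθ₄}.
Eliminating the other unknown: ω₄ = r₂ω₂ sin(θ₂−θ₃) / [r₄ sin(θ₄−θ₃)].
Numerator sine = -0.04188; denominator sine = +0.44620.
Result = 0.0429·22.2·(-0.04188) / (0.1162·(+0.44620)) = -0.76922 rad/s; magnitude 0.76922 rad/s.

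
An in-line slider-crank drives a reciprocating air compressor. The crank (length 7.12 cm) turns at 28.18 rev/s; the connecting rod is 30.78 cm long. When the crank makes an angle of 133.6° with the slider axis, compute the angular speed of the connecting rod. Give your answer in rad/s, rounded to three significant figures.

ω = 177.1 rad/s (converted from 28.18 rev/s).
The rod makes angle φ with the slider axis where L sinφ = r sinθ; differentiating, L cosφ·φ̇ = r ω cosθ.
L cosφ = √(L² − r² sin²θ) = 0.30345 m.
|ω_rod| = r ω |cosθ| / √(L² − r² sin²θ) = 0.0712·177.1·0.68962/0.30345 = 28.65 rad/s.

28.6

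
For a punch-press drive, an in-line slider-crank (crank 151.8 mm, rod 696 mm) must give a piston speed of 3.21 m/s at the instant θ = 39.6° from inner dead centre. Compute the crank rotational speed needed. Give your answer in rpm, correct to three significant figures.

271

For an in-line slider-crank, |v_piston| = rω|sinθ|·[1 + r cosθ/√(L² − r² sin²θ)].
With r = 0.1518 m, L = 0.696 m, θ = 39.6°: the bracketed kinematic factor |dx/dθ| = 0.11318 m.
ω = v/|dx/dθ| = 3.21/0.11318 = 28.362 rad/s.
N = 60ω/(2π) = 270.83 rpm.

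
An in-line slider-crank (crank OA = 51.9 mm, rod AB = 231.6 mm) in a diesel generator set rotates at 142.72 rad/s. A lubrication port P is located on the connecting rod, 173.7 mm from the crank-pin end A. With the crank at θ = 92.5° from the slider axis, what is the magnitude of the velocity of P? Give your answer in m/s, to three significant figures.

7.34

ω = 142.7 rad/s.  Crank-pin speed |V_A| = rω = 7.4072 m/s, perpendicular to OA.
Rod angle: sinφ = −(r/L) sinθ ⇒ φ = -12.937°; ω_rod = −rω cosθ/√(L²−r²sin²θ) = +1.4314 rad/s.
V_P = V_A + ω_rod × AP, with AP = 0.1737 m along the rod.
Components: V_Px = −rω sinθ − a·ω_rod·sinφ = -7.3445 m/s;  V_Py = rω cosθ + a·ω_rod·cosφ = -0.080774 m/s.
|V_P| = √(V_Px² + V_Py²) = 7.3449 m/s.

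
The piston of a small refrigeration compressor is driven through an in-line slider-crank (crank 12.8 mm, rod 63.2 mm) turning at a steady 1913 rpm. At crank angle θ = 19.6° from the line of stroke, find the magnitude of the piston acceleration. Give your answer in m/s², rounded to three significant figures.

ω = 2π·1913/60 = 200.3 rad/s
x(θ) = r cosθ + √(L² − r² sin²θ); with ω constant, a = ω²·d²x/dθ².
d²x/dθ² = −r cosθ − r²(cos2θ)/√u − r⁴ sin²2θ/(4u^{3/2}),  u = L² − r² sin²θ = 0.0039758 m².
Substituting r = 0.0128 m, L = 0.0632 m, θ = 19.6°: d²x/dθ² = -0.014083 m.
a = ω²·d²x/dθ² = (200.3)²·(-0.014083) = -565.16 m/s²;  |a| = 565.16 m/s².

565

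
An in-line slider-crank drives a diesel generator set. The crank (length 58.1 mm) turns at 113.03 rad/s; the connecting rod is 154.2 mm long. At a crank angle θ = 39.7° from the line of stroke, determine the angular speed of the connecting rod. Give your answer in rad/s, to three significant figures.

ω = 113 rad/s
The rod makes angle φ with the slider axis where L sinφ = r sinθ; differentiating, L cosφ·φ̇ = r ω cosθ.
L cosφ = √(L² − r² sin²θ) = 0.14967 m.
|ω_rod| = r ω |cosθ| / √(L² − r² sin²θ) = 0.0581·113·0.76940/0.14967 = 33.759 rad/s.

33.8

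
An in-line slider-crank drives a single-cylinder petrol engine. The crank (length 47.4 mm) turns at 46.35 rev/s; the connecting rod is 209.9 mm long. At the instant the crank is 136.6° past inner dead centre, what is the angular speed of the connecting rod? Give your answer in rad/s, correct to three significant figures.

ω = 291.2 rad/s (converted from 46.35 rev/s).
The rod makes angle φ with the slider axis where L sinφ = r sinθ; differentiating, L cosφ·φ̇ = r ω cosθ.
L cosφ = √(L² − r² sin²θ) = 0.20736 m.
|ω_rod| = r ω |cosθ| / √(L² − r² sin²θ) = 0.0474·291.2·0.72657/0.20736 = 48.369 rad/s.

48.4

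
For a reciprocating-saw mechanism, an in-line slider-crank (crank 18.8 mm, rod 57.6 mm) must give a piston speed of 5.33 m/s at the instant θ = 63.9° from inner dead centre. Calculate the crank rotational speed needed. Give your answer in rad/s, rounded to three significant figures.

For an in-line slider-crank, |v_piston| = rω|sinθ|·[1 + r cosθ/√(L² − r² sin²θ)].
With r = 0.0188 m, L = 0.0576 m, θ = 63.9°: the bracketed kinematic factor |dx/dθ| = 0.019419 m.
ω = v/|dx/dθ| = 5.33/0.019419 = 274.48 rad/s.

274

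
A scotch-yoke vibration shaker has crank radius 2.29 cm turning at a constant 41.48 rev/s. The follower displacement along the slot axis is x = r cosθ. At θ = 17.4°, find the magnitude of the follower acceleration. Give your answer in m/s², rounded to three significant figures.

ω = 260.6 rad/s (from 41.48 rev/s).
x = r cosθ ⇒ ẍ = −rω² cosθ (ω constant).
|a| = rω²|cosθ| = 0.0229·(260.6)²·|cos 17.4°| = 1484.3 m/s².

1480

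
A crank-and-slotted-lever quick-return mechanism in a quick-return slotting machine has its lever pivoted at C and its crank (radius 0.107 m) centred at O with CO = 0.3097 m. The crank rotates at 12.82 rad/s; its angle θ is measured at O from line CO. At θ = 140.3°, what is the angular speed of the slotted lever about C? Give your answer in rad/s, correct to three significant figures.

ω = 12.82 rad/s
Crank pin A relative to C: A = (d + r cosθ, r sinθ); lever angle φ = atan2(r sinθ, d + r cosθ).
Differentiating tanφ: φ̇ = rω(d cosθ + r)/(d² + r² + 2dr cosθ).
d² + r² + 2dr cosθ = |CA|² = 0.0563705 m²;  d cosθ + r = -0.13128 m.
|ω_lever| = |0.107·12.82·-0.13128| / 0.0563705 = 3.1947 rad/s.

3.19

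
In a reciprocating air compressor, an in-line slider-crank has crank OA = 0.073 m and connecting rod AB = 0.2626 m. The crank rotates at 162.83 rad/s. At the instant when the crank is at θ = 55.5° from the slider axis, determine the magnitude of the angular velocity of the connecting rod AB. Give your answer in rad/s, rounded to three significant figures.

26.3

ω = 162.8 rad/s
The rod makes angle φ with the slider axis where L sinφ = r sinθ; differentiating, L cosφ·φ̇ = r ω cosθ.
L cosφ = √(L² − r² sin²θ) = 0.25562 m.
|ω_rod| = r ω |cosθ| / √(L² − r² sin²θ) = 0.073·162.8·0.56641/0.25562 = 26.339 rad/s.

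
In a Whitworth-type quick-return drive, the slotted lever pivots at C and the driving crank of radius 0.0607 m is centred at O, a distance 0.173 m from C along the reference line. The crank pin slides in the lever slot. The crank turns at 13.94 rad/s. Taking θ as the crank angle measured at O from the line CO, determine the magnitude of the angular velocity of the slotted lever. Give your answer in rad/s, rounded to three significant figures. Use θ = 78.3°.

2.14

ω = 13.94 rad/s
Crank pin A relative to C: A = (d + r cosθ, r sinθ); lever angle φ = atan2(r sinθ, d + r cosθ).
Differentiating tanφ: φ̇ = rω(d cosθ + r)/(d² + r² + 2dr cosθ).
d² + r² + 2dr cosθ = |CA|² = 0.0378725 m²;  d cosθ + r = +0.095782 m.
|ω_lever| = |0.0607·13.94·+0.095782| / 0.0378725 = 2.14 rad/s.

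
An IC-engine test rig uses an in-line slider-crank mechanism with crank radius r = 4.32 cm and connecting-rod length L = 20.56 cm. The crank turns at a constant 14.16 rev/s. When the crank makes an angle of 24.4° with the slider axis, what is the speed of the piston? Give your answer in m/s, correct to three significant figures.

ω = 2π·14.2 = 88.97 rad/s
For an in-line slider-crank, x = r cosθ + √(L² − r² sin²θ), so v = −rω sinθ·[1 + r cosθ/√(L² − r² sin²θ)].
With r = 0.0432 m, L = 0.2056 m, θ = 24.4°: √(L² − r² sin²θ) = 0.20482 m.
v = −0.0432·88.97·0.41310·[1 + 0.0432·0.91068/0.20482] = -1.8927 m/s.
|v| = 1.8927 m/s.

1.89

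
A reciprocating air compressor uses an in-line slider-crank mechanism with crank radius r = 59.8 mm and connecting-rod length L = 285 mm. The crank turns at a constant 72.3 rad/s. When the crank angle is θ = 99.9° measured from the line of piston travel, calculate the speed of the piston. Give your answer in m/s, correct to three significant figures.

4.10

ω = 72.3 rad/s
For an in-line slider-crank, x = r cosθ + √(L² − r² sin²θ), so v = −rω sinθ·[1 + r cosθ/√(L² − r² sin²θ)].
With r = 0.0598 m, L = 0.285 m, θ = 99.9°: √(L² − r² sin²θ) = 0.27885 m.
v = −0.0598·72.3·0.98511·[1 + 0.0598·-0.17193/0.27885] = -4.1021 m/s.
|v| = 4.1021 m/s.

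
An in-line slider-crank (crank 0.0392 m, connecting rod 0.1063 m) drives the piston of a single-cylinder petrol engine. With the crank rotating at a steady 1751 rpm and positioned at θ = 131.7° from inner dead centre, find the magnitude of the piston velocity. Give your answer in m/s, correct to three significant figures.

4.00

ω = 2π·1751/60 = 183.4 rad/s
For an in-line slider-crank, x = r cosθ + √(L² − r² sin²θ), so v = −rω sinθ·[1 + r cosθ/√(L² − r² sin²θ)].
With r = 0.0392 m, L = 0.1063 m, θ = 131.7°: √(L² − r² sin²θ) = 0.10219 m.
v = −0.0392·183.4·0.74664·[1 + 0.0392·-0.66523/0.10219] = -3.9973 m/s.
|v| = 3.9973 m/s.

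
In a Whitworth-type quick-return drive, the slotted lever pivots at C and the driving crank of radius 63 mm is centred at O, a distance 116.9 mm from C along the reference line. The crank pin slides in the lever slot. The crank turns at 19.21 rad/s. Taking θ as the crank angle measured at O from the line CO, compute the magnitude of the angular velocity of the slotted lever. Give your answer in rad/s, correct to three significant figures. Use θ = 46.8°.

ω = 19.21 rad/s
Crank pin A relative to C: A = (d + r cosθ, r sinθ); lever angle φ = atan2(r sinθ, d + r cosθ).
Differentiating tanφ: φ̇ = rω(d cosθ + r)/(d² + r² + 2dr cosθ).
d² + r² + 2dr cosθ = |CA|² = 0.0277176 m²;  d cosθ + r = +0.14302 m.
|ω_lever| = |0.063·19.21·+0.14302| / 0.0277176 = 6.2448 rad/s.

6.24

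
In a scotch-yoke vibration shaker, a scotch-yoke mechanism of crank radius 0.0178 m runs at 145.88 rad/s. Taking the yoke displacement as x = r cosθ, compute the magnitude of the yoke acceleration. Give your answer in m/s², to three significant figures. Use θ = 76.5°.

ω = 145.9 rad/s
x = r cosθ ⇒ ẍ = −rω² cosθ (ω constant).
|a| = rω²|cosθ| = 0.0178·(145.9)²·|cos 76.5°| = 88.429 m/s².

88.4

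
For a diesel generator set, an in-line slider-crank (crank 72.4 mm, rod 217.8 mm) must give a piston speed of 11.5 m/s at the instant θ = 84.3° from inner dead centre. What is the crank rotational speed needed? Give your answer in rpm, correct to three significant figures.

1470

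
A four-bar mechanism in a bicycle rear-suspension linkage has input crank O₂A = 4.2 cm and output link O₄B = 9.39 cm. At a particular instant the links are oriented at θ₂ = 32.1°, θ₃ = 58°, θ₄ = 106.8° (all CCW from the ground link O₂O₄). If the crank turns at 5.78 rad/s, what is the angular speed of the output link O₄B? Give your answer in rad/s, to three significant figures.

1.50

ω₂ = 5.78 rad/s
Differentiating the loop-closure r₂e^{iθ₂}+r₃e^{iθ₃}=r₁+r₄e^{iθ₄} gives r₂ω₂e^{iθ₂}+r₃ω₃e^{iθ₃}=r₄ω₄e^{iθ₄}.
Eliminating the other unknown: ω₄ = r₂ω₂ sin(θ₂−θ₃) / [r₄ sin(θ₄−θ₃)].
Numerator sine = -0.43680; denominator sine = +0.75241.
Result = 0.042·5.78·(-0.43680) / (0.0939·(+0.75241)) = -1.5009 rad/s; magnitude 1.5009 rad/s.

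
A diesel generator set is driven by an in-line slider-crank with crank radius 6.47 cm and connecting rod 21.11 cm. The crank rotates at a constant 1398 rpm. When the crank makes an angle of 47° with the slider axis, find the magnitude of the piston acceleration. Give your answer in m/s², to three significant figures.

ω = 2π·1398/60 = 146.4 rad/s
x(θ) = r cosθ + √(L² − r² sin²θ); with ω constant, a = ω²·d²x/dθ².
d²x/dθ² = −r cosθ − r²(cos2θ)/√u − r⁴ sin²2θ/(4u^{3/2}),  u = L² − r² sin²θ = 0.0423242 m².
Substituting r = 0.0647 m, L = 0.2111 m, θ = 47°: d²x/dθ² = -0.043207 m.
a = ω²·d²x/dθ² = (146.4)²·(-0.043207) = -926.02 m/s²;  |a| = 926.02 m/s².

926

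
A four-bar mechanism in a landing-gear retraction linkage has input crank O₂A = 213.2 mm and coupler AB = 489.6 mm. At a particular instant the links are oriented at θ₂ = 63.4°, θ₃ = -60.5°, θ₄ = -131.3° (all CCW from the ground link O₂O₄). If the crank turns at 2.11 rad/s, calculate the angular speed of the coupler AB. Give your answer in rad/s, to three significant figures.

0.247

ω₂ = 2.11 rad/s
Differentiating the loop-closure r₂e^{iθ₂}+r₃e^{iθ₃}=r₁+r₄e^{iθ₄} gives r₂ω₂e^{iθ₂}+r₃ω₃e^{iθ₃}=r₄ω₄e^{iθ₄}.
Eliminating the other unknown: ω₃ = r₂ω₂ sin(θ₄−θ₂) / [r₃ sin(θ₃−θ₄)].
Numerator sine = +0.25376; denominator sine = +0.94438.
Result = 0.2132·2.11·(+0.25376) / (0.4896·(+0.94438)) = +0.24689 rad/s; magnitude 0.24689 rad/s.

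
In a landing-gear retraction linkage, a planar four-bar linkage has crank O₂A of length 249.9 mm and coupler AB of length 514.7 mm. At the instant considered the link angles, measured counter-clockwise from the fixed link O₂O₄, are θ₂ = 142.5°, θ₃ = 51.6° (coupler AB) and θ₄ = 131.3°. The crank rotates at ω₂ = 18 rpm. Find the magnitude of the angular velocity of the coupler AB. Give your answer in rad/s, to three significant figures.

ω₂ = 1.885 rad/s (from 18 rpm).
Differentiating the loop-closure r₂e^{iθ₂}+r₃e^{iθ₃}=r₁+r₄e^{iθ₄} gives r₂ω₂e^{iθ₂}+r₃ω₃e^{iθ₃}=r₄ω₄e^{iθ₄}.
Eliminating the other unknown: ω₃ = r₂ω₂ sin(θ₄−θ₂) / [r₃ sin(θ₃−θ₄)].
Numerator sine = -0.19423; denominator sine = -0.98389.
Result = 0.2499·1.885·(-0.19423) / (0.5147·(-0.98389)) = +0.18067 rad/s; magnitude 0.18067 rad/s.

0.181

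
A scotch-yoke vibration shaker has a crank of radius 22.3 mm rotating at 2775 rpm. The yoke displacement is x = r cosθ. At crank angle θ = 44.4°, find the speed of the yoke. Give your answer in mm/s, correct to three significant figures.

4530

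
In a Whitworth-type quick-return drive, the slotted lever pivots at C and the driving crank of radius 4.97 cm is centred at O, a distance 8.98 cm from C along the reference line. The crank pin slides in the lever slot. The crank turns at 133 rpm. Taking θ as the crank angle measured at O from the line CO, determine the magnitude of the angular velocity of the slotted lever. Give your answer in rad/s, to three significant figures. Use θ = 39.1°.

4.73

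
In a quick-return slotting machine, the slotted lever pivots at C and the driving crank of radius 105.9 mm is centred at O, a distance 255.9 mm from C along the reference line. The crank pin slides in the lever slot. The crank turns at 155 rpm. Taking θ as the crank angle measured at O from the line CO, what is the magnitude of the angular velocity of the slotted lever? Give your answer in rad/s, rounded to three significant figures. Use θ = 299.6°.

ω = 16.23 rad/s (from 155 rpm).
Crank pin A relative to C: A = (d + r cosθ, r sinθ); lever angle φ = atan2(r sinθ, d + r cosθ).
Differentiating tanφ: φ̇ = rω(d cosθ + r)/(d² + r² + 2dr cosθ).
d² + r² + 2dr cosθ = |CA|² = 0.103471 m²;  d cosθ + r = +0.2323 m.
|ω_lever| = |0.1059·16.23·+0.2323| / 0.103471 = 3.8591 rad/s.

3.86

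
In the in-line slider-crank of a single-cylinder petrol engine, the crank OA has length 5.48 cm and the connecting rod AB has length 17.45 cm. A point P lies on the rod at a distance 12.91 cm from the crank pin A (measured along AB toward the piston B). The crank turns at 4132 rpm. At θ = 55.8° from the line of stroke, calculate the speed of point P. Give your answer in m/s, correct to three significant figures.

22.5

ω = 432.7 rad/s.  Crank-pin speed |V_A| = rω = 23.712 m/s, perpendicular to OA.
Rod angle: sinφ = −(r/L) sinθ ⇒ φ = -15.054°; ω_rod = −rω cosθ/√(L²−r²sin²θ) = -79.094 rad/s.
V_P = V_A + ω_rod × AP, with AP = 0.1291 m along the rod.
Components: V_Px = −rω sinθ − a·ω_rod·sinφ = -22.264 m/s;  V_Py = rω cosθ + a·ω_rod·cosφ = +3.4676 m/s.
|V_P| = √(V_Px² + V_Py²) = 22.532 m/s.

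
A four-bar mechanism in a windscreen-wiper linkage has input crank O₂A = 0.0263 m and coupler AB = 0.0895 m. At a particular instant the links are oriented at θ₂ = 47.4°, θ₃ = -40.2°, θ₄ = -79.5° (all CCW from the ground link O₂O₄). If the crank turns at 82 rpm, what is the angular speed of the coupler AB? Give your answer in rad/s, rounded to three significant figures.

ω₂ = 8.587 rad/s (from 82 rpm).
Differentiating the loop-closure r₂e^{iθ₂}+r₃e^{iθ₃}=r₁+r₄e^{iθ₄} gives r₂ω₂e^{iθ₂}+r₃ω₃e^{iθ₃}=r₄ω₄e^{iθ₄}.
Eliminating the other unknown: ω₃ = r₂ω₂ sin(θ₄−θ₂) / [r₃ sin(θ₃−θ₄)].
Numerator sine = -0.79968; denominator sine = +0.63338.
Result = 0.0263·8.587·(-0.79968) / (0.0895·(+0.63338)) = -3.1859 rad/s; magnitude 3.1859 rad/s.

3.19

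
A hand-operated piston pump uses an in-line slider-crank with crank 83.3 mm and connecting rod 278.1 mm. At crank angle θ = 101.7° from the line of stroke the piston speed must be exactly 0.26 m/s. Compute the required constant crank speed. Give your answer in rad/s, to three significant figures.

3.40

For an in-line slider-crank, |v_piston| = rω|sinθ|·[1 + r cosθ/√(L² − r² sin²θ)].
With r = 0.0833 m, L = 0.2781 m, θ = 101.7°: the bracketed kinematic factor |dx/dθ| = 0.076387 m.
ω = v/|dx/dθ| = 0.26/0.076387 = 3.4037 rad/s.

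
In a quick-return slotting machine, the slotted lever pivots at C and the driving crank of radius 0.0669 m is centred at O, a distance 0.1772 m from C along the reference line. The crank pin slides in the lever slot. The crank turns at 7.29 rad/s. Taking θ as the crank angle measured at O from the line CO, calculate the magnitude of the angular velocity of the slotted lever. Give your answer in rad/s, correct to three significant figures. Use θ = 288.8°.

ω = 7.29 rad/s
Crank pin A relative to C: A = (d + r cosθ, r sinθ); lever angle φ = atan2(r sinθ, d + r cosθ).
Differentiating tanφ: φ̇ = rω(d cosθ + r)/(d² + r² + 2dr cosθ).
d² + r² + 2dr cosθ = |CA|² = 0.0435162 m²;  d cosθ + r = +0.12401 m.
|ω_lever| = |0.0669·7.29·+0.12401| / 0.0435162 = 1.3898 rad/s.

1.39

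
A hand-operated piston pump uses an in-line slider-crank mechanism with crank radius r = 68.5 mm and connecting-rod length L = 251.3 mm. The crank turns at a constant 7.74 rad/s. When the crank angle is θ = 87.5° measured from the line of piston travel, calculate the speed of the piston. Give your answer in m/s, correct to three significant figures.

0.536

ω = 7.74 rad/s
For an in-line slider-crank, x = r cosθ + √(L² − r² sin²θ), so v = −rω sinθ·[1 + r cosθ/√(L² − r² sin²θ)].
With r = 0.0685 m, L = 0.2513 m, θ = 87.5°: √(L² − r² sin²θ) = 0.2418 m.
v = −0.0685·7.74·0.99905·[1 + 0.0685·0.04362/0.2418] = -0.53623 m/s.
|v| = 0.53623 m/s.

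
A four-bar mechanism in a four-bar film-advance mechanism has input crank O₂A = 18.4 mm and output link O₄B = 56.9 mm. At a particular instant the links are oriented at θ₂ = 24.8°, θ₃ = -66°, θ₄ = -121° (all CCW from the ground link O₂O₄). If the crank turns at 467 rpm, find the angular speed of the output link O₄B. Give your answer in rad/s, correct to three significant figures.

19.3

ω₂ = 48.9 rad/s (from 467 rpm).
Differentiating the loop-closure r₂e^{iθ₂}+r₃e^{iθ₃}=r₁+r₄e^{iθ₄} gives r₂ω₂e^{iθ₂}+r₃ω₃e^{iθ₃}=r₄ω₄e^{iθ₄}.
Eliminating the other unknown: ω₄ = r₂ω₂ sin(θ₂−θ₃) / [r₄ sin(θ₄−θ₃)].
Numerator sine = +0.99990; denominator sine = -0.81915.
Result = 0.0184·48.9·(+0.99990) / (0.0569·(-0.81915)) = -19.304 rad/s; magnitude 19.304 rad/s.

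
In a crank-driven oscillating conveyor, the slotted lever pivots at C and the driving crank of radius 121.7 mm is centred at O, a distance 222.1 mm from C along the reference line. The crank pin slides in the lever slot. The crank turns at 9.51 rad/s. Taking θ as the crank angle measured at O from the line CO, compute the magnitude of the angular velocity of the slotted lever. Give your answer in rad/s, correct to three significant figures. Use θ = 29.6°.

ω = 9.51 rad/s
Crank pin A relative to C: A = (d + r cosθ, r sinθ); lever angle φ = atan2(r sinθ, d + r cosθ).
Differentiating tanφ: φ̇ = rω(d cosθ + r)/(d² + r² + 2dr cosθ).
d² + r² + 2dr cosθ = |CA|² = 0.111143 m²;  d cosθ + r = +0.31481 m.
|ω_lever| = |0.1217·9.51·+0.31481| / 0.111143 = 3.2783 rad/s.

3.28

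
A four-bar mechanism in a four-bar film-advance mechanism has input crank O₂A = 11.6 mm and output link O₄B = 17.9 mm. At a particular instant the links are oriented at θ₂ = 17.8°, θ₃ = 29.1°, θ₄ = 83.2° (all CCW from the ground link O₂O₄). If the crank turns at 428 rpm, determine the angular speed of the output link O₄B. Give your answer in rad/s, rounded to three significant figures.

ω₂ = 44.82 rad/s (from 428 rpm).
Differentiating the loop-closure r₂e^{iθ₂}+r₃e^{iθ₃}=r₁+r₄e^{iθ₄} gives r₂ω₂e^{iθ₂}+r₃ω₃e^{iθ₃}=r₄ω₄e^{iθ₄}.
Eliminating the other unknown: ω₄ = r₂ω₂ sin(θ₂−θ₃) / [r₄ sin(θ₄−θ₃)].
Numerator sine = -0.19595; denominator sine = +0.81004.
Result = 0.0116·44.82·(-0.19595) / (0.0179·(+0.81004)) = -7.026 rad/s; magnitude 7.026 rad/s.

7.03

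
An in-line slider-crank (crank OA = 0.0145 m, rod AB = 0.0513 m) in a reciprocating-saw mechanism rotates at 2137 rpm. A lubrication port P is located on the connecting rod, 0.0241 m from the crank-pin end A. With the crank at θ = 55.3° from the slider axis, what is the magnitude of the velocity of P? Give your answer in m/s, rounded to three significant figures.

3.04

ω = 223.8 rad/s.  Crank-pin speed |V_A| = rω = 3.2449 m/s, perpendicular to OA.
Rod angle: sinφ = −(r/L) sinθ ⇒ φ = -13.437°; ω_rod = −rω cosθ/√(L²−r²sin²θ) = -37.022 rad/s.
V_P = V_A + ω_rod × AP, with AP = 0.0241 m along the rod.
Components: V_Px = −rω sinθ − a·ω_rod·sinφ = -2.8751 m/s;  V_Py = rω cosθ + a·ω_rod·cosφ = +0.97944 m/s.
|V_P| = √(V_Px² + V_Py²) = 3.0374 m/s.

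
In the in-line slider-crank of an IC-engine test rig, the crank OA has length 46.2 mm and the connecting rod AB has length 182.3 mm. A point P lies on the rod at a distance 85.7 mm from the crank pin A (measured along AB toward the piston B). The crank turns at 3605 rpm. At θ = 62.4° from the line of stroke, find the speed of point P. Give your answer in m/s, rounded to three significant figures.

ω = 377.5 rad/s.  Crank-pin speed |V_A| = rω = 17.441 m/s, perpendicular to OA.
Rod angle: sinφ = −(r/L) sinθ ⇒ φ = -12.979°; ω_rod = −rω cosθ/√(L²−r²sin²θ) = -45.487 rad/s.
V_P = V_A + ω_rod × AP, with AP = 0.0857 m along the rod.
Components: V_Px = −rω sinθ − a·ω_rod·sinφ = -16.332 m/s;  V_Py = rω cosθ + a·ω_rod·cosφ = +4.2818 m/s.
|V_P| = √(V_Px² + V_Py²) = 16.884 m/s.

16.9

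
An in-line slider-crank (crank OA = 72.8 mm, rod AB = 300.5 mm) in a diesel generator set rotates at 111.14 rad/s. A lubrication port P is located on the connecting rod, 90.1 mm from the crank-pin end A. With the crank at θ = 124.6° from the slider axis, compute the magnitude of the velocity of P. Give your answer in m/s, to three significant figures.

7.14

ω = 111.1 rad/s.  Crank-pin speed |V_A| = rω = 8.091 m/s, perpendicular to OA.
Rod angle: sinφ = −(r/L) sinθ ⇒ φ = -11.503°; ω_rod = −rω cosθ/√(L²−r²sin²θ) = +15.603 rad/s.
V_P = V_A + ω_rod × AP, with AP = 0.0901 m along the rod.
Components: V_Px = −rω sinθ − a·ω_rod·sinφ = -6.3797 m/s;  V_Py = rω cosθ + a·ω_rod·cosφ = -3.2169 m/s.
|V_P| = √(V_Px² + V_Py²) = 7.1448 m/s.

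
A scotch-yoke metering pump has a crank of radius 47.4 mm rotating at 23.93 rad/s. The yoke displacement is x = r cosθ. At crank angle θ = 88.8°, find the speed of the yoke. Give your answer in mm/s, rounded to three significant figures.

ω = 23.93 rad/s
x = r cosθ ⇒ ẋ = −rω sinθ.
|v| = rω|sinθ| = 0.0474·23.93·|sin 88.8°| = 1.134 m/s = 1134 mm/s.

1130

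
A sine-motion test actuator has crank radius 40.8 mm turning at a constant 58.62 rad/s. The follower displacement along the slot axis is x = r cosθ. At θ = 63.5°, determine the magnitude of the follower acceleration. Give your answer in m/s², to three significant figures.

62.6

ω = 58.62 rad/s
x = r cosθ ⇒ ẍ = −rω² cosθ (ω constant).
|a| = rω²|cosθ| = 0.0408·(58.62)²·|cos 63.5°| = 62.557 m/s².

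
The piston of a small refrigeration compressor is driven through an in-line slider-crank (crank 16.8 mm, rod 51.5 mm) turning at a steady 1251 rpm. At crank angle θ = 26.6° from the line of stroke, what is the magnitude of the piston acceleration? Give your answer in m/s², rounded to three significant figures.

316

ω = 2π·1251/60 = 131 rad/s
x(θ) = r cosθ + √(L² − r² sin²θ); with ω constant, a = ω²·d²x/dθ².
d²x/dθ² = −r cosθ − r²(cos2θ)/√u − r⁴ sin²2θ/(4u^{3/2}),  u = L² − r² sin²θ = 0.00259566 m².
Substituting r = 0.0168 m, L = 0.0515 m, θ = 26.6°: d²x/dθ² = -0.018437 m.
a = ω²·d²x/dθ² = (131)²·(-0.018437) = -316.42 m/s²;  |a| = 316.42 m/s².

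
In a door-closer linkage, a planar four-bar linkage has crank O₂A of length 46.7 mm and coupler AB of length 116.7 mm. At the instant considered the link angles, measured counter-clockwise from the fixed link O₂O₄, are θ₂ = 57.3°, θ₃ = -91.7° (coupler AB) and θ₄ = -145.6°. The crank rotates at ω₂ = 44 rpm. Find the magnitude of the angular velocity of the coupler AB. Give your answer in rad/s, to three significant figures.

ω₂ = 4.608 rad/s (from 44 rpm).
Differentiating the loop-closure r₂e^{iθ₂}+r₃e^{iθ₃}=r₁+r₄e^{iθ₄} gives r₂ω₂e^{iθ₂}+r₃ω₃e^{iθ₃}=r₄ω₄e^{iθ₄}.
Eliminating the other unknown: ω₃ = r₂ω₂ sin(θ₄−θ₂) / [r₃ sin(θ₃−θ₄)].
Numerator sine = +0.38912; denominator sine = +0.80799.
Result = 0.0467·4.608·(+0.38912) / (0.1167·(+0.80799)) = +0.88799 rad/s; magnitude 0.88799 rad/s.

0.888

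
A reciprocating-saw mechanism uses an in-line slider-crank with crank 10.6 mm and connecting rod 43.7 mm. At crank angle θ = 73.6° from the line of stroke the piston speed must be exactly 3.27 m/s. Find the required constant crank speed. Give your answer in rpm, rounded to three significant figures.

2870

For an in-line slider-crank, |v_piston| = rω|sinθ|·[1 + r cosθ/√(L² − r² sin²θ)].
With r = 0.0106 m, L = 0.0437 m, θ = 73.6°: the bracketed kinematic factor |dx/dθ| = 0.010885 m.
ω = v/|dx/dθ| = 3.27/0.010885 = 300.42 rad/s.
N = 60ω/(2π) = 2868.8 rpm.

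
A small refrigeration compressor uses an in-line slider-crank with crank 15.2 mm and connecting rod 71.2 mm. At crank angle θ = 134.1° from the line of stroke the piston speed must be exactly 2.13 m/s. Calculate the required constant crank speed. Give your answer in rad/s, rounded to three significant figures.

For an in-line slider-crank, |v_piston| = rω|sinθ|·[1 + r cosθ/√(L² − r² sin²θ)].
With r = 0.0152 m, L = 0.0712 m, θ = 134.1°: the bracketed kinematic factor |dx/dθ| = 0.0092744 m.
ω = v/|dx/dθ| = 2.13/0.0092744 = 229.66 rad/s.

230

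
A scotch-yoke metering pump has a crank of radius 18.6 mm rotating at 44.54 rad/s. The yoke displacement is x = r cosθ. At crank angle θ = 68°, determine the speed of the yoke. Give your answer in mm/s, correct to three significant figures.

ω = 44.54 rad/s
x = r cosθ ⇒ ẋ = −rω sinθ.
|v| = rω|sinθ| = 0.0186·44.54·|sin 68°| = 0.76812 m/s = 768.12 mm/s.

768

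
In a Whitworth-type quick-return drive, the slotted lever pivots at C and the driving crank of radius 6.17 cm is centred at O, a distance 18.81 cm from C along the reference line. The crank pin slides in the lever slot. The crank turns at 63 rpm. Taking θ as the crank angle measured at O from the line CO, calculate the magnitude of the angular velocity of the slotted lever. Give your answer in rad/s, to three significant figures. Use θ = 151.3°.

2.23

ω = 6.597 rad/s (from 63 rpm).
Crank pin A relative to C: A = (d + r cosθ, r sinθ); lever angle φ = atan2(r sinθ, d + r cosθ).
Differentiating tanφ: φ̇ = rω(d cosθ + r)/(d² + r² + 2dr cosθ).
d² + r² + 2dr cosθ = |CA|² = 0.0188286 m²;  d cosθ + r = -0.10329 m.
|ω_lever| = |0.0617·6.597·-0.10329| / 0.0188286 = 2.2331 rad/s.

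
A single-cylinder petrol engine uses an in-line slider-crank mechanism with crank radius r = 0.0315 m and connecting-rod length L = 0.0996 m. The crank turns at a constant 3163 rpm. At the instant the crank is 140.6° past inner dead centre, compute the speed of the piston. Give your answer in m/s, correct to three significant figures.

4.97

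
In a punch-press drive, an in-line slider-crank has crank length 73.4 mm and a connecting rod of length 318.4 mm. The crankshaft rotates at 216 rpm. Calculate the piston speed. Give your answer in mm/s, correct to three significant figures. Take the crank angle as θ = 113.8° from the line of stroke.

ω = 2π·216/60 = 22.62 rad/s
For an in-line slider-crank, x = r cosθ + √(L² − r² sin²θ), so v = −rω sinθ·[1 + r cosθ/√(L² − r² sin²θ)].
With r = 0.0734 m, L = 0.3184 m, θ = 113.8°: √(L² − r² sin²θ) = 0.31124 m.
v = −0.0734·22.62·0.91496·[1 + 0.0734·-0.40355/0.31124] = -1.3745 m/s.
|v| = 1.3745 m/s = 1374.5 mm/s.

1370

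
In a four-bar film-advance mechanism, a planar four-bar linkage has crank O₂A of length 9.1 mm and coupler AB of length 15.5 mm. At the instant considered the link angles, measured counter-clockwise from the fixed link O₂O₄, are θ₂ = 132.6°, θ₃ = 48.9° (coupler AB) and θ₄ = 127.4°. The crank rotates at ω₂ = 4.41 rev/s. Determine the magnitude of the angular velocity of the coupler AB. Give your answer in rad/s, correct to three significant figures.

ω₂ = 27.71 rad/s (from 4.41 rev/s).
Differentiating the loop-closure r₂e^{iθ₂}+r₃e^{iθ₃}=r₁+r₄e^{iθ₄} gives r₂ω₂e^{iθ₂}+r₃ω₃e^{iθ₃}=r₄ω₄e^{iθ₄}.
Eliminating the other unknown: ω₃ = r₂ω₂ sin(θ₄−θ₂) / [r₃ sin(θ₃−θ₄)].
Numerator sine = -0.09063; denominator sine = -0.97992.
Result = 0.0091·27.71·(-0.09063) / (0.0155·(-0.97992)) = +1.5046 rad/s; magnitude 1.5046 rad/s.

1.50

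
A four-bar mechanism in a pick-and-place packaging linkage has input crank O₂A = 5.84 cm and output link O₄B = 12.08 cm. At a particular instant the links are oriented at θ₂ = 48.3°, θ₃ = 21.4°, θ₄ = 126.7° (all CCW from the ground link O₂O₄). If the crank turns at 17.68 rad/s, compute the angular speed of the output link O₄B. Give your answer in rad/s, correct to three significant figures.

ω₂ = 17.68 rad/s
Differentiating the loop-closure r₂e^{iθ₂}+r₃e^{iθ₃}=r₁+r₄e^{iθ₄} gives r₂ω₂e^{iθ₂}+r₃ω₃e^{iθ₃}=r₄ω₄e^{iθ₄}.
Eliminating the other unknown: ω₄ = r₂ω₂ sin(θ₂−θ₃) / [r₄ sin(θ₄−θ₃)].
Numerator sine = +0.45243; denominator sine = +0.96456.
Result = 0.0584·17.68·(+0.45243) / (0.1208·(+0.96456)) = +4.0092 rad/s; magnitude 4.0092 rad/s.

4.01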